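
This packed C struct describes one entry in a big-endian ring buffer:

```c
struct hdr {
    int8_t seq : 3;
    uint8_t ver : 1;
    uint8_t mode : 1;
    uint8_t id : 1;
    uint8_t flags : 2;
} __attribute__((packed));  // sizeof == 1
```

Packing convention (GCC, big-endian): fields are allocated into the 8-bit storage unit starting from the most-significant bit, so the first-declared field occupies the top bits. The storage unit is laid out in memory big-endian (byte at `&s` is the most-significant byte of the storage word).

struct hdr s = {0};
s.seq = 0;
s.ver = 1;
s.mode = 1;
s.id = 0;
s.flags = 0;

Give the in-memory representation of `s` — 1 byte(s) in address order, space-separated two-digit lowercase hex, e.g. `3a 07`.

[5+:3] seq=0 & 0x7 = 0x0; word=0x00
[4+:1] ver=1 & 0x1 = 0x1; word=0x10
[3+:1] mode=1 & 0x1 = 0x1; word=0x18
[2+:1] id=0 & 0x1 = 0x0; word=0x18
[0+:2] flags=0 & 0x3 = 0x0; word=0x18
word = 0x18 → big-endian bytes:
  [0]=0x18

18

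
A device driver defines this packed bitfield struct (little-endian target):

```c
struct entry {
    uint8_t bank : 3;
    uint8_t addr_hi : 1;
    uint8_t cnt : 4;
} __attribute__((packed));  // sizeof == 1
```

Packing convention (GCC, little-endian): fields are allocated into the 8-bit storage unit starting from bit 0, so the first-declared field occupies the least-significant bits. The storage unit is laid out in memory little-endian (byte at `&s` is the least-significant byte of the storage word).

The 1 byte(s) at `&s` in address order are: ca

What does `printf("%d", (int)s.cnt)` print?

12

[0]=0xca (little-endian) → word 0xca
bank:3 @ bit 0 → (0xca>>0)&0x7 = 0x2
addr_hi:1 @ bit 3 → (0xca>>3)&0x1 = 0x1
cnt:4 @ bit 4 → (0xca>>4)&0xf = 0xc  ←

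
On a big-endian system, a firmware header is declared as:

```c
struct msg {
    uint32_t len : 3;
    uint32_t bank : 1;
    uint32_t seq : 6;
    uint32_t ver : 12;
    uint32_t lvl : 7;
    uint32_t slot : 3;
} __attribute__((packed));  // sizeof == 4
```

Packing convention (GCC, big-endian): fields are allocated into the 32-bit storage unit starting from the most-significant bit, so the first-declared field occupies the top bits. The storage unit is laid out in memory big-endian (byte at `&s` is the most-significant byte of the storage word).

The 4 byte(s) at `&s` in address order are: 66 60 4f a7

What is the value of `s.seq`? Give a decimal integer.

[0]=0x66 [1]=0x60 [2]=0x4f [3]=0xa7 (big-endian) → word 0x66604fa7
len:3 @ bit 29 → (0x66604fa7>>29)&0x7 = 0x3
bank:1 @ bit 28 → (0x66604fa7>>28)&0x1 = 0x0
seq:6 @ bit 22 → (0x66604fa7>>22)&0x3f = 0x19  ←
ver:12 @ bit 10 → (0x66604fa7>>10)&0xfff = 0x813
lvl:7 @ bit 3 → (0x66604fa7>>3)&0x7f = 0x74
slot:3 @ bit 0 → (0x66604fa7>>0)&0x7 = 0x7

25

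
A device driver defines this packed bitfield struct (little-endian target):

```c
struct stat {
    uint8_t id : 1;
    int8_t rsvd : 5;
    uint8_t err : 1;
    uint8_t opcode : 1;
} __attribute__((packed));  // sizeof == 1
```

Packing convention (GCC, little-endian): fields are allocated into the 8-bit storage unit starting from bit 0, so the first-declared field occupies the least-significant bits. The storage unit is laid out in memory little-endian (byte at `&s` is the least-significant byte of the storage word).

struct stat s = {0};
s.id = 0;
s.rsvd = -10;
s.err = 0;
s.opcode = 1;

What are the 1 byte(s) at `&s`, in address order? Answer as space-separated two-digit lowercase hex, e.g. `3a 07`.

id:1 = 0 → 0x0 << 0 → word 0x00
rsvd:5 = -10 → 0x16 << 1 → word 0x2c
err:1 = 0 → 0x0 << 6 → word 0x2c
opcode:1 = 1 → 0x1 << 7 → word 0xac
word = 0xac → little-endian bytes:
  [0]=0xac

ac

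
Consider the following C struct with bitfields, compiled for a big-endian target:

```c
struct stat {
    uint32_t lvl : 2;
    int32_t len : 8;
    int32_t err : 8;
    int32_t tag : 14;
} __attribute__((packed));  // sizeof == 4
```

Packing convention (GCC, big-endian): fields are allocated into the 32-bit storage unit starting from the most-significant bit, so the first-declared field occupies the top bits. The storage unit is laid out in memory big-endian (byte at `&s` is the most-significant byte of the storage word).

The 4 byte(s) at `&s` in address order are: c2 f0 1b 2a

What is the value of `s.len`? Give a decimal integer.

11

[0]=0xc2 [1]=0xf0 [2]=0x1b [3]=0x2a (big-endian) → word 0xc2f01b2a
lvl:2 @ bit 30 → (0xc2f01b2a>>30)&0x3 = 0x3
len:8 @ bit 22 → (0xc2f01b2a>>22)&0xff = 0xb  ←
err:8 @ bit 14 → (0xc2f01b2a>>14)&0xff = 0xc0
tag:14 @ bit 0 → (0xc2f01b2a>>0)&0x3fff = 0x1b2a
len signed 8b, MSB=0: value = 11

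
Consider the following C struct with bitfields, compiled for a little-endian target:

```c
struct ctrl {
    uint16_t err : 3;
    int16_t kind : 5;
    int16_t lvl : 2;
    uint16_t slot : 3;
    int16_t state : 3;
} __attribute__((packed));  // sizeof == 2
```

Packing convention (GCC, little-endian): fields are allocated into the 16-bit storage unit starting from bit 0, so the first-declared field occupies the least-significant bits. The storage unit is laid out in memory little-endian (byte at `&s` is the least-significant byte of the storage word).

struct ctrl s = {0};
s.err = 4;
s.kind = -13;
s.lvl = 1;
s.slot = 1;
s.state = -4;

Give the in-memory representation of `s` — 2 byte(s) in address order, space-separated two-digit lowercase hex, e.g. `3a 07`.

9c 85

err (3b) val=4 bits=0x4 at bit 0: 0x0004
kind (5b) val=-13 bits=0x13 at bit 3: 0x009c
lvl (2b) val=1 bits=0x1 at bit 8: 0x019c
slot (3b) val=1 bits=0x1 at bit 10: 0x059c
state (3b) val=-4 bits=0x4 at bit 13: 0x859c
word = 0x859c → little-endian bytes:
  [0]=0x9c  [1]=0x85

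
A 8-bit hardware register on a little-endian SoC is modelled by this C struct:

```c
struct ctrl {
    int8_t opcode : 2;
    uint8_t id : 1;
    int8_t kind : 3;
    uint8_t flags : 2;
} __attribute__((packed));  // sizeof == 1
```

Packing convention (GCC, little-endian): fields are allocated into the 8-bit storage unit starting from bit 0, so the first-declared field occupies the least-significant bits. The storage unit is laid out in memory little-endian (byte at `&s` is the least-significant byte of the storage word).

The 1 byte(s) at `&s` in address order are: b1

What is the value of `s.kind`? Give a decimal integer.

[0]=0xb1 (little-endian) → word 0xb1
opcode:2 @ bit 0 → (0xb1>>0)&0x3 = 0x1
id:1 @ bit 2 → (0xb1>>2)&0x1 = 0x0
kind:3 @ bit 3 → (0xb1>>3)&0x7 = 0x6  ←
flags:2 @ bit 6 → (0xb1>>6)&0x3 = 0x2
kind signed 3b, MSB=1: 6 - 8 = -2

-2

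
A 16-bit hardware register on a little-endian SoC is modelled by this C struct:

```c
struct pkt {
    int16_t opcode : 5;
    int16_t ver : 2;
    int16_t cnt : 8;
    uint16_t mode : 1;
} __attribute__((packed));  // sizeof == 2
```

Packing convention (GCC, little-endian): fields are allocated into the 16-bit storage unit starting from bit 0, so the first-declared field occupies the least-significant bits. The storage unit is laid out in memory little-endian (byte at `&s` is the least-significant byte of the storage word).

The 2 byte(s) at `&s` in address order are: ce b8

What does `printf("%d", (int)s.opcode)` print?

14

[0]=0xce [1]=0xb8 (little-endian) → word 0xb8ce
opcode:5 @ bit 0 → (0xb8ce>>0)&0x1f = 0xe  ←
ver:2 @ bit 5 → (0xb8ce>>5)&0x3 = 0x2
cnt:8 @ bit 7 → (0xb8ce>>7)&0xff = 0x71
mode:1 @ bit 15 → (0xb8ce>>15)&0x1 = 0x1
opcode signed 5b, MSB=0: value = 14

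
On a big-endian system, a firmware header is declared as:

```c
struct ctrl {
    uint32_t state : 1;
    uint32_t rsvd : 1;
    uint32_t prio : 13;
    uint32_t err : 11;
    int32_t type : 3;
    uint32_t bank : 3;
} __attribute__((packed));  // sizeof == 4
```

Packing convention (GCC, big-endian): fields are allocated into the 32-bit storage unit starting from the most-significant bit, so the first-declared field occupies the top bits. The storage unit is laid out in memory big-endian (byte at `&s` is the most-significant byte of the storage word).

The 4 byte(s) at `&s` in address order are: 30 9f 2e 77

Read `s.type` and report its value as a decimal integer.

-2

[0]=0x30 [1]=0x9f [2]=0x2e [3]=0x77 (big-endian) → word 0x309f2e77
state [31+:1] = (word>>31) & 0x1 = 0
rsvd [30+:1] = (word>>30) & 0x1 = 0
prio [17+:13] = (word>>17) & 0x1fff = 6223
err [6+:11] = (word>>6) & 0x7ff = 1209
type [3+:3] = (word>>3) & 0x7 = 6  ←
bank [0+:3] = (word>>0) & 0x7 = 7
type signed 3b, MSB=1: 6 - 8 = -2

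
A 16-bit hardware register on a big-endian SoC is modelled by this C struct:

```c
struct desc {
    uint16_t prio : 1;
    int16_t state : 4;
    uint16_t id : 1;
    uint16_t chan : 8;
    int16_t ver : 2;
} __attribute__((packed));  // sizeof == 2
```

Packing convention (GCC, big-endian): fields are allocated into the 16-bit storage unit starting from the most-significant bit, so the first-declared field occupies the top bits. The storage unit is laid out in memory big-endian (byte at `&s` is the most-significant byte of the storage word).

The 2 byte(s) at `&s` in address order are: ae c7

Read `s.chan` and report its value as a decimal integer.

[0]=0xae [1]=0xc7 (big-endian) → word 0xaec7
prio [15+:1] = (word>>15) & 0x1 = 1
state [11+:4] = (word>>11) & 0xf = 5
id [10+:1] = (word>>10) & 0x1 = 1
chan [2+:8] = (word>>2) & 0xff = 177  ←
ver [0+:2] = (word>>0) & 0x3 = 3

177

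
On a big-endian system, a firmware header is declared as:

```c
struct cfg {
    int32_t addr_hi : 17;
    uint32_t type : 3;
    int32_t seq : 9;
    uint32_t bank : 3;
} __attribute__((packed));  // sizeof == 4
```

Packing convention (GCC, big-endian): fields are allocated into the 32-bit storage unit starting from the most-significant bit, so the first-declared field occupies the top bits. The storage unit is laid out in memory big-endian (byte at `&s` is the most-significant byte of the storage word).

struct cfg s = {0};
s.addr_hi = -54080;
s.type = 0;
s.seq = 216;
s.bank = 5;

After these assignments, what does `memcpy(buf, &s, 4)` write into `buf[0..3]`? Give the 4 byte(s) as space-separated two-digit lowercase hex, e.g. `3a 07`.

addr_hi:17 = -54080 → 0x12cc0 << 15 → word 0x96600000
type:3 = 0 → 0x0 << 12 → word 0x96600000
seq:9 = 216 → 0xd8 << 3 → word 0x966006c0
bank:3 = 5 → 0x5 << 0 → word 0x966006c5
word = 0x966006c5 → big-endian bytes:
  [0]=0x96  [1]=0x60  [2]=0x06  [3]=0xc5

96 60 06 c5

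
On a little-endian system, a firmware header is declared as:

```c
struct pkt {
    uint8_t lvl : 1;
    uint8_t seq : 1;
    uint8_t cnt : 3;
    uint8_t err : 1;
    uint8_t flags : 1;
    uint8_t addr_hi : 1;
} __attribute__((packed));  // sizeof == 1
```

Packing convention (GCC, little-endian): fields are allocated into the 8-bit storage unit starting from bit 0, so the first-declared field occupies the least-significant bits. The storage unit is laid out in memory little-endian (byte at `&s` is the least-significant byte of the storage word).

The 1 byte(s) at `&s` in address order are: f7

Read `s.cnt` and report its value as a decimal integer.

[0]=0xf7 (little-endian) → word 0xf7
lvl [0+:1] = (word>>0) & 0x1 = 1
seq [1+:1] = (word>>1) & 0x1 = 1
cnt [2+:3] = (word>>2) & 0x7 = 5  ←
err [5+:1] = (word>>5) & 0x1 = 1
flags [6+:1] = (word>>6) & 0x1 = 1
addr_hi [7+:1] = (word>>7) & 0x1 = 1

5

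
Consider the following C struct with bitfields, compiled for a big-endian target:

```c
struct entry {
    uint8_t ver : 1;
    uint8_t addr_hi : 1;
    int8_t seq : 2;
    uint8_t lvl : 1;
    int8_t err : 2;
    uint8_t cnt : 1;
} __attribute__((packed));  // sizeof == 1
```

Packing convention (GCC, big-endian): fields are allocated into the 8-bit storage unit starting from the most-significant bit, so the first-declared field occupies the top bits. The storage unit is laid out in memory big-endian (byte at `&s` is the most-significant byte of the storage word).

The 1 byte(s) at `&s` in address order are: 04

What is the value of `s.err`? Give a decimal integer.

[0]=0x04 (big-endian) → word 0x04
ver [7+:1] = (word>>7) & 0x1 = 0
addr_hi [6+:1] = (word>>6) & 0x1 = 0
seq [4+:2] = (word>>4) & 0x3 = 0
lvl [3+:1] = (word>>3) & 0x1 = 0
err [1+:2] = (word>>1) & 0x3 = 2  ←
cnt [0+:1] = (word>>0) & 0x1 = 0
err signed 2b, MSB=1: 2 - 4 = -2

-2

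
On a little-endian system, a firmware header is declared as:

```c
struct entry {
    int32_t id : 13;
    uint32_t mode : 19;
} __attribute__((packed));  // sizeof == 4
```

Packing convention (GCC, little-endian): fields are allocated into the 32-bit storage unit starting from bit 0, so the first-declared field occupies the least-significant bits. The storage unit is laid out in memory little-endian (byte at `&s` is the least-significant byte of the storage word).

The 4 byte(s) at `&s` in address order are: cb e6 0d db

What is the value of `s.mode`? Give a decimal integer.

[0]=0xcb [1]=0xe6 [2]=0x0d [3]=0xdb (little-endian) → word 0xdb0de6cb
id [0+:13] = (word>>0) & 0x1fff = 1739
mode [13+:19] = (word>>13) & 0x7ffff = 448623  ←

448623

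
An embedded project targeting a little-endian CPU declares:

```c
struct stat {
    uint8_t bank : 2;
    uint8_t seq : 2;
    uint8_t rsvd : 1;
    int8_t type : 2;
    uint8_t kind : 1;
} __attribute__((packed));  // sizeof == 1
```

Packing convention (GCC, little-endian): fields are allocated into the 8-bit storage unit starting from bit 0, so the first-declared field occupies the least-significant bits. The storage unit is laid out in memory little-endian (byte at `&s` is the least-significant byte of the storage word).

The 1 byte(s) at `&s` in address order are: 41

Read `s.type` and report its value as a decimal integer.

[0]=0x41 (little-endian) → word 0x41
bank:2 @ bit 0 → (0x41>>0)&0x3 = 0x1
seq:2 @ bit 2 → (0x41>>2)&0x3 = 0x0
rsvd:1 @ bit 4 → (0x41>>4)&0x1 = 0x0
type:2 @ bit 5 → (0x41>>5)&0x3 = 0x2  ←
kind:1 @ bit 7 → (0x41>>7)&0x1 = 0x0
type signed 2b, MSB=1: 2 - 4 = -2

-2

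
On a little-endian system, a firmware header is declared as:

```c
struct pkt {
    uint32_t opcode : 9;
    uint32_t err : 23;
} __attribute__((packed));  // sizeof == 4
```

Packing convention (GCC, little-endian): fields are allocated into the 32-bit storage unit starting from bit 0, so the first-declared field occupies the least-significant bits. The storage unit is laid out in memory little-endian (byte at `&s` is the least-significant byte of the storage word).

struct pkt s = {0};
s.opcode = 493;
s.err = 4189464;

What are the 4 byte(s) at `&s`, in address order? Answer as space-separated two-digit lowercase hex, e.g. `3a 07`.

ed 31 da 7f

opcode:9 = 493 → 0x1ed << 0 → word 0x000001ed
err:23 = 4189464 → 0x3fed18 << 9 → word 0x7fda31ed
word = 0x7fda31ed → little-endian bytes:
  [0]=0xed  [1]=0x31  [2]=0xda  [3]=0x7f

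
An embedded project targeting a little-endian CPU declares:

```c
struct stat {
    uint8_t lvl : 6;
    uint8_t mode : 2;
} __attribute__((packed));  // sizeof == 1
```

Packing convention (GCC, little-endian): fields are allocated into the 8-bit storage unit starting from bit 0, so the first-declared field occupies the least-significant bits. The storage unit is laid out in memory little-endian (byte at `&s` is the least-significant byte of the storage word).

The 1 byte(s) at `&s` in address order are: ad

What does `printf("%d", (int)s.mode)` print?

[0]=0xad (little-endian) → word 0xad
lvl [0+:6] = (word>>0) & 0x3f = 45
mode [6+:2] = (word>>6) & 0x3 = 2  ←

2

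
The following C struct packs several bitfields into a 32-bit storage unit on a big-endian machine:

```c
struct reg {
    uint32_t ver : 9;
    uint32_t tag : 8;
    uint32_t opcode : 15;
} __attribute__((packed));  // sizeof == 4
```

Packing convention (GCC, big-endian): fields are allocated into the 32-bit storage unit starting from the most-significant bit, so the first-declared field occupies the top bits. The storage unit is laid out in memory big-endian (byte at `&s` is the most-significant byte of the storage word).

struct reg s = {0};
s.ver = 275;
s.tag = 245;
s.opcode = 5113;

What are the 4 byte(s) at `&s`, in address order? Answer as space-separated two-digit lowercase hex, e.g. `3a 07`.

89 fa 93 f9

ver:9 = 275 → 0x113 << 23 → word 0x89800000
tag:8 = 245 → 0xf5 << 15 → word 0x89fa8000
opcode:15 = 5113 → 0x13f9 << 0 → word 0x89fa93f9
word = 0x89fa93f9 → big-endian bytes:
  [0]=0x89  [1]=0xfa  [2]=0x93  [3]=0xf9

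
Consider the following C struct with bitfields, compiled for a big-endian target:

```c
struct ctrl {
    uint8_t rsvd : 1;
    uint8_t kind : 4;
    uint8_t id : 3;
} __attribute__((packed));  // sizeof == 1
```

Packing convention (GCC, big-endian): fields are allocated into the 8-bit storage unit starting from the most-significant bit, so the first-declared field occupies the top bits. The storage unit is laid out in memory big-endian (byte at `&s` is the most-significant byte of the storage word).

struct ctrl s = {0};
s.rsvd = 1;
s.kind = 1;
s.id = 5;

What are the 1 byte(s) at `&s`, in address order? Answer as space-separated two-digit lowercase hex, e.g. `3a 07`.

8d

[7+:1] rsvd=1 & 0x1 = 0x1; word=0x80
[3+:4] kind=1 & 0xf = 0x1; word=0x88
[0+:3] id=5 & 0x7 = 0x5; word=0x8d
word = 0x8d → big-endian bytes:
  [0]=0x8d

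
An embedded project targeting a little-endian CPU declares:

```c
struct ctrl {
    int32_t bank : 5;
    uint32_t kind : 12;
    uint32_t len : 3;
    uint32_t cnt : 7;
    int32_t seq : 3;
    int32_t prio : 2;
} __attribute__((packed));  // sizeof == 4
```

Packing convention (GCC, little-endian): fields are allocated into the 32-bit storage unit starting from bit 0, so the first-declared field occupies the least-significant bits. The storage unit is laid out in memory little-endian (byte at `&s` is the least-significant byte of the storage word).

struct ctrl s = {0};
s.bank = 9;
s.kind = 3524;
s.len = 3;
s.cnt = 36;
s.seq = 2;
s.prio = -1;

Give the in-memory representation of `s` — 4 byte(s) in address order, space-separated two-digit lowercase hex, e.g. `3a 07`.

89 b8 47 d2

bank (5b) val=9 bits=0x9 at bit 0: 0x00000009
kind (12b) val=3524 bits=0xdc4 at bit 5: 0x0001b889
len (3b) val=3 bits=0x3 at bit 17: 0x0007b889
cnt (7b) val=36 bits=0x24 at bit 20: 0x0247b889
seq (3b) val=2 bits=0x2 at bit 27: 0x1247b889
prio (2b) val=-1 bits=0x3 at bit 30: 0xd247b889
word = 0xd247b889 → little-endian bytes:
  [0]=0x89  [1]=0xb8  [2]=0x47  [3]=0xd2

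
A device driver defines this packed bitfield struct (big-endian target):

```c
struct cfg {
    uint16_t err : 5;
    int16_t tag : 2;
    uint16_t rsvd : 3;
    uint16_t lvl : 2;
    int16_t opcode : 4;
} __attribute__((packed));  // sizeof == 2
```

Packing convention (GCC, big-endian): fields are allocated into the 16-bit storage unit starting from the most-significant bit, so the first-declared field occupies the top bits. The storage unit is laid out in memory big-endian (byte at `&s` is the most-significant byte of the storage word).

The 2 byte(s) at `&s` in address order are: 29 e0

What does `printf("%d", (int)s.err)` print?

[0]=0x29 [1]=0xe0 (big-endian) → word 0x29e0
err:5 @ bit 11 → (0x29e0>>11)&0x1f = 0x5  ←
tag:2 @ bit 9 → (0x29e0>>9)&0x3 = 0x0
rsvd:3 @ bit 6 → (0x29e0>>6)&0x7 = 0x7
lvl:2 @ bit 4 → (0x29e0>>4)&0x3 = 0x2
opcode:4 @ bit 0 → (0x29e0>>0)&0xf = 0x0

5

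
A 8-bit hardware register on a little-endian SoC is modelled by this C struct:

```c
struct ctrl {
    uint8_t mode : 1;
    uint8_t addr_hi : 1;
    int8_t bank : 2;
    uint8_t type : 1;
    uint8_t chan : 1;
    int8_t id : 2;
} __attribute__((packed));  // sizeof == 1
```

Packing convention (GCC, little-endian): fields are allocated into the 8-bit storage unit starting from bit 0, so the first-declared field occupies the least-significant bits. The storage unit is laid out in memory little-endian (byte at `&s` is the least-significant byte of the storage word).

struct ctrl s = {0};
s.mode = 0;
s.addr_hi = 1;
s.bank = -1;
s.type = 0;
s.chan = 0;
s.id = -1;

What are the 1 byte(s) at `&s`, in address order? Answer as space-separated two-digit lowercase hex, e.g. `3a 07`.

mode (1b) val=0 bits=0x0 at bit 0: 0x00
addr_hi (1b) val=1 bits=0x1 at bit 1: 0x02
bank (2b) val=-1 bits=0x3 at bit 2: 0x0e
type (1b) val=0 bits=0x0 at bit 4: 0x0e
chan (1b) val=0 bits=0x0 at bit 5: 0x0e
id (2b) val=-1 bits=0x3 at bit 6: 0xce
word = 0xce → little-endian bytes:
  [0]=0xce

ce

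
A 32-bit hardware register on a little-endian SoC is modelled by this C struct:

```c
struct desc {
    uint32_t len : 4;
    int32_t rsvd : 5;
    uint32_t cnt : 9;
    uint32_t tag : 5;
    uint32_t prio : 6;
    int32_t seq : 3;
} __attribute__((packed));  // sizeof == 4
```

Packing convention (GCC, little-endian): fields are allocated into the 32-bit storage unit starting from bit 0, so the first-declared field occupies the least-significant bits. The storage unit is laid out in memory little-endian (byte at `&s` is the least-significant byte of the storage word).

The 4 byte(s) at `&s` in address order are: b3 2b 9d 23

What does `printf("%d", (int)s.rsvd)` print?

[0]=0xb3 [1]=0x2b [2]=0x9d [3]=0x23 (little-endian) → word 0x239d2bb3
len:4 @ bit 0 → (0x239d2bb3>>0)&0xf = 0x3
rsvd:5 @ bit 4 → (0x239d2bb3>>4)&0x1f = 0x1b  ←
cnt:9 @ bit 9 → (0x239d2bb3>>9)&0x1ff = 0x95
tag:5 @ bit 18 → (0x239d2bb3>>18)&0x1f = 0x7
prio:6 @ bit 23 → (0x239d2bb3>>23)&0x3f = 0x7
seq:3 @ bit 29 → (0x239d2bb3>>29)&0x7 = 0x1
rsvd signed 5b, MSB=1: 27 - 32 = -5

-5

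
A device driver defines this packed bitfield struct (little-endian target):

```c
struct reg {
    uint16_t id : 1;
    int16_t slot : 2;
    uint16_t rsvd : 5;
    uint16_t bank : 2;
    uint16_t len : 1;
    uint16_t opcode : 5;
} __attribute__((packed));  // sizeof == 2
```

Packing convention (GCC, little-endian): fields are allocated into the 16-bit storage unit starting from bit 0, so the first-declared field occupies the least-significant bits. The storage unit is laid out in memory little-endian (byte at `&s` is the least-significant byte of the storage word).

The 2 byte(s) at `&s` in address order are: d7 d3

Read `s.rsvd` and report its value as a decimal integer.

26

[0]=0xd7 [1]=0xd3 (little-endian) → word 0xd3d7
id:1 @ bit 0 → (0xd3d7>>0)&0x1 = 0x1
slot:2 @ bit 1 → (0xd3d7>>1)&0x3 = 0x3
rsvd:5 @ bit 3 → (0xd3d7>>3)&0x1f = 0x1a  ←
bank:2 @ bit 8 → (0xd3d7>>8)&0x3 = 0x3
len:1 @ bit 10 → (0xd3d7>>10)&0x1 = 0x0
opcode:5 @ bit 11 → (0xd3d7>>11)&0x1f = 0x1a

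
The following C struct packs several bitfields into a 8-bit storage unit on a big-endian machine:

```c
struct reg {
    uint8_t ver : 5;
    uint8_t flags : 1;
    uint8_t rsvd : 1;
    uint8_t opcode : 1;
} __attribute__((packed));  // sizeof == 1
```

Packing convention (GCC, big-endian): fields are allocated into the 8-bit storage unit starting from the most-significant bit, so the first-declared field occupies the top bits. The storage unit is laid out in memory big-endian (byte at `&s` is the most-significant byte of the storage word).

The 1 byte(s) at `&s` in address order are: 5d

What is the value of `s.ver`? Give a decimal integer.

[0]=0x5d (big-endian) → word 0x5d
ver:5 @ bit 3 → (0x5d>>3)&0x1f = 0xb  ←
flags:1 @ bit 2 → (0x5d>>2)&0x1 = 0x1
rsvd:1 @ bit 1 → (0x5d>>1)&0x1 = 0x0
opcode:1 @ bit 0 → (0x5d>>0)&0x1 = 0x1

11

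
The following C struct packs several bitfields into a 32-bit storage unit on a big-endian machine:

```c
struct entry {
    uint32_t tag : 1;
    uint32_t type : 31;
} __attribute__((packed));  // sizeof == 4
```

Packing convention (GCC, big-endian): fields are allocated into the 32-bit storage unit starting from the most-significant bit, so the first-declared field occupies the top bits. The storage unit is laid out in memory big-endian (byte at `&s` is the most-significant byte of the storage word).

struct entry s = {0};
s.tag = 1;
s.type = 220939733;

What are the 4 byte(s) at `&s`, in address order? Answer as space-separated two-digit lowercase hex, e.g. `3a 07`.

tag:1 = 1 → 0x1 << 31 → word 0x80000000
type:31 = 220939733 → 0xd2b45d5 << 0 → word 0x8d2b45d5
word = 0x8d2b45d5 → big-endian bytes:
  [0]=0x8d  [1]=0x2b  [2]=0x45  [3]=0xd5

8d 2b 45 d5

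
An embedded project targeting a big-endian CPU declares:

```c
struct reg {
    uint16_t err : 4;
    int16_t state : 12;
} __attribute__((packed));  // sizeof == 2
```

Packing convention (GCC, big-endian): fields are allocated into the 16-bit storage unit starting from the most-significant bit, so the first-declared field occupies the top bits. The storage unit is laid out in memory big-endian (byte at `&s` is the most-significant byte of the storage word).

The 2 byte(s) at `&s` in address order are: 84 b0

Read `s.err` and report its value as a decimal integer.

8

[0]=0x84 [1]=0xb0 (big-endian) → word 0x84b0
err [12+:4] = (word>>12) & 0xf = 8  ←
state [0+:12] = (word>>0) & 0xfff = 1200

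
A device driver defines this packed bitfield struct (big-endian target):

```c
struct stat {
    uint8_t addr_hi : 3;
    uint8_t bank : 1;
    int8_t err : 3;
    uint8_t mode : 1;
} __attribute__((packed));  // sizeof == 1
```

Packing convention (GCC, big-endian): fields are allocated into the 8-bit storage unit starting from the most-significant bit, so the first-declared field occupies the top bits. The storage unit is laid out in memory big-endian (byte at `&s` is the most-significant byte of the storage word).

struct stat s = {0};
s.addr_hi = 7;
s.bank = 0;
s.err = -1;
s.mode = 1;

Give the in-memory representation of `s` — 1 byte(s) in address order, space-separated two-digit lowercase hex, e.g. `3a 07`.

ef

[5+:3] addr_hi=7 & 0x7 = 0x7; word=0xe0
[4+:1] bank=0 & 0x1 = 0x0; word=0xe0
[1+:3] err=-1 & 0x7 = 0x7; word=0xee
[0+:1] mode=1 & 0x1 = 0x1; word=0xef
word = 0xef → big-endian bytes:
  [0]=0xef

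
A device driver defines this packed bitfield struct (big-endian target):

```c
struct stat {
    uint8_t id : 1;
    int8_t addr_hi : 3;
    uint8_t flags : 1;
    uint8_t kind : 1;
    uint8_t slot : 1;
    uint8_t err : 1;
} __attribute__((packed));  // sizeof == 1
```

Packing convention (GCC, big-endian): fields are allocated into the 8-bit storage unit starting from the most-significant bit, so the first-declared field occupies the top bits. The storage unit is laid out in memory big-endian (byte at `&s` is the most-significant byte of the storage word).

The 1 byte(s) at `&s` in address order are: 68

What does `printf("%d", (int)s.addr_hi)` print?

[0]=0x68 (big-endian) → word 0x68
id:1 @ bit 7 → (0x68>>7)&0x1 = 0x0
addr_hi:3 @ bit 4 → (0x68>>4)&0x7 = 0x6  ←
flags:1 @ bit 3 → (0x68>>3)&0x1 = 0x1
kind:1 @ bit 2 → (0x68>>2)&0x1 = 0x0
slot:1 @ bit 1 → (0x68>>1)&0x1 = 0x0
err:1 @ bit 0 → (0x68>>0)&0x1 = 0x0
addr_hi signed 3b, MSB=1: 6 - 8 = -2

-2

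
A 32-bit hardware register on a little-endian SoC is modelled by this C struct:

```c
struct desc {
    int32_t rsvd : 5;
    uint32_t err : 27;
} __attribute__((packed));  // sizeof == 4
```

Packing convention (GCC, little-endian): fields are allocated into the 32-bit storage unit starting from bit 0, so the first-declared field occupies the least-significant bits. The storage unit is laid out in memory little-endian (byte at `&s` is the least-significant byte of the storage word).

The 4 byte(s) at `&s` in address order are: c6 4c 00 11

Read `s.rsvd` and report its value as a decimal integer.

[0]=0xc6 [1]=0x4c [2]=0x00 [3]=0x11 (little-endian) → word 0x11004cc6
rsvd:5 @ bit 0 → (0x11004cc6>>0)&0x1f = 0x6  ←
err:27 @ bit 5 → (0x11004cc6>>5)&0x7ffffff = 0x880266
rsvd signed 5b, MSB=0: value = 6

6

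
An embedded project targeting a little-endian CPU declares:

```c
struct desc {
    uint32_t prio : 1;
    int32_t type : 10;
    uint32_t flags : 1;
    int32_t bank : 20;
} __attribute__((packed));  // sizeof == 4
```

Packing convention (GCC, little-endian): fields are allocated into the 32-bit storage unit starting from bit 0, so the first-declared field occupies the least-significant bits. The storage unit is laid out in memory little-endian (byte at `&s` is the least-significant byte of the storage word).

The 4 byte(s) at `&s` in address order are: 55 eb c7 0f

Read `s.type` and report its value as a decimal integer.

[0]=0x55 [1]=0xeb [2]=0xc7 [3]=0x0f (little-endian) → word 0x0fc7eb55
prio [0+:1] = (word>>0) & 0x1 = 1
type [1+:10] = (word>>1) & 0x3ff = 426  ←
flags [11+:1] = (word>>11) & 0x1 = 1
bank [12+:20] = (word>>12) & 0xfffff = 64638
type signed 10b, MSB=0: value = 426

426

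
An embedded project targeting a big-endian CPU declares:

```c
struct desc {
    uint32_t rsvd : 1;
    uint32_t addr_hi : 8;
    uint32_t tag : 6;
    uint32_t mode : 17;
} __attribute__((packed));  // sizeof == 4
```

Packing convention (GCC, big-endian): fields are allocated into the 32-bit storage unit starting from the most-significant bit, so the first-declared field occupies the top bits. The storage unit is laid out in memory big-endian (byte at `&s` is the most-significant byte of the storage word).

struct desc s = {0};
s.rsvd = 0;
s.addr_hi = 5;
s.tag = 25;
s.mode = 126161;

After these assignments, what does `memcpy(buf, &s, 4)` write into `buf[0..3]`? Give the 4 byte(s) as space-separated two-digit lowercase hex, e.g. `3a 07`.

02 b3 ec d1

rsvd (1b) val=0 bits=0x0 at bit 31: 0x00000000
addr_hi (8b) val=5 bits=0x5 at bit 23: 0x02800000
tag (6b) val=25 bits=0x19 at bit 17: 0x02b20000
mode (17b) val=126161 bits=0x1ecd1 at bit 0: 0x02b3ecd1
word = 0x02b3ecd1 → big-endian bytes:
  [0]=0x02  [1]=0xb3  [2]=0xec  [3]=0xd1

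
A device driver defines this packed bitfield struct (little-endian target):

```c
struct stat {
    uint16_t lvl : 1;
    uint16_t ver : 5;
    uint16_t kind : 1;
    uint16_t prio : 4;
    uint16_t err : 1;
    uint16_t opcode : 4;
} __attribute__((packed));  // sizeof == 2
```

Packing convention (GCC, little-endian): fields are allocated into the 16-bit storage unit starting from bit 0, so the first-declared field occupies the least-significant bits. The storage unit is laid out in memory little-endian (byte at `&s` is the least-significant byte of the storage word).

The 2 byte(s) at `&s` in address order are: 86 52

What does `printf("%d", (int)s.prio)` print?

[0]=0x86 [1]=0x52 (little-endian) → word 0x5286
lvl:1 @ bit 0 → (0x5286>>0)&0x1 = 0x0
ver:5 @ bit 1 → (0x5286>>1)&0x1f = 0x3
kind:1 @ bit 6 → (0x5286>>6)&0x1 = 0x0
prio:4 @ bit 7 → (0x5286>>7)&0xf = 0x5  ←
err:1 @ bit 11 → (0x5286>>11)&0x1 = 0x0
opcode:4 @ bit 12 → (0x5286>>12)&0xf = 0x5

5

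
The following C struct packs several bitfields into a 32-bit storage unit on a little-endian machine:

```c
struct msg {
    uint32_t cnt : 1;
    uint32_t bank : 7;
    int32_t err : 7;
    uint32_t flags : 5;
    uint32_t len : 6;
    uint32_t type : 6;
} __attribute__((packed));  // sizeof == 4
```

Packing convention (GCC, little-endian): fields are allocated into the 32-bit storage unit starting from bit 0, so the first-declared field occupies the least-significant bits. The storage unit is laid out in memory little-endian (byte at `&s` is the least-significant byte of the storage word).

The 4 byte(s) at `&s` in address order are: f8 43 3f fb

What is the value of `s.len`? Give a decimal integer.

[0]=0xf8 [1]=0x43 [2]=0x3f [3]=0xfb (little-endian) → word 0xfb3f43f8
cnt [0+:1] = (word>>0) & 0x1 = 0
bank [1+:7] = (word>>1) & 0x7f = 124
err [8+:7] = (word>>8) & 0x7f = 67
flags [15+:5] = (word>>15) & 0x1f = 30
len [20+:6] = (word>>20) & 0x3f = 51  ←
type [26+:6] = (word>>26) & 0x3f = 62

51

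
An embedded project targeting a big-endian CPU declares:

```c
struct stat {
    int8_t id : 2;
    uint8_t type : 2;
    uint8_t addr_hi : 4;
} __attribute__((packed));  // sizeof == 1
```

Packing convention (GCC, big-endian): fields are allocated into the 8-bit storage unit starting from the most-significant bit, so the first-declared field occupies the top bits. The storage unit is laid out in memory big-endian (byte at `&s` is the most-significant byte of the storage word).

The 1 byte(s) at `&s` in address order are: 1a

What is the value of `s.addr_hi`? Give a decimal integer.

10

[0]=0x1a (big-endian) → word 0x1a
id [6+:2] = (word>>6) & 0x3 = 0
type [4+:2] = (word>>4) & 0x3 = 1
addr_hi [0+:4] = (word>>0) & 0xf = 10  ←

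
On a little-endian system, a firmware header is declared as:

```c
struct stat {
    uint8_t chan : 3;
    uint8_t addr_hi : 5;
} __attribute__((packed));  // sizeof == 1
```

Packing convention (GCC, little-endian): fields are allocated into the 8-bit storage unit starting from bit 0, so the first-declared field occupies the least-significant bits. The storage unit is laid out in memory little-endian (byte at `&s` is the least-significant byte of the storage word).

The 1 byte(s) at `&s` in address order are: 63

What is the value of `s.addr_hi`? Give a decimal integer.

[0]=0x63 (little-endian) → word 0x63
chan:3 @ bit 0 → (0x63>>0)&0x7 = 0x3
addr_hi:5 @ bit 3 → (0x63>>3)&0x1f = 0xc  ←

12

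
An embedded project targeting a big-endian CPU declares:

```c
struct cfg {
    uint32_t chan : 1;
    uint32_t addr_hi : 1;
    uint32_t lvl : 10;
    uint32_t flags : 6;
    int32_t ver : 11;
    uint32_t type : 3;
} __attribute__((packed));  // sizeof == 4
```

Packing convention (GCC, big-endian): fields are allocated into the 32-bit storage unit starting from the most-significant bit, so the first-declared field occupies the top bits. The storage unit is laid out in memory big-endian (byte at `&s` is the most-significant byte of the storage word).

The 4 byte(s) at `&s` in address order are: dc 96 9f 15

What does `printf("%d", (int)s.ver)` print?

994

[0]=0xdc [1]=0x96 [2]=0x9f [3]=0x15 (big-endian) → word 0xdc969f15
chan [31+:1] = (word>>31) & 0x1 = 1
addr_hi [30+:1] = (word>>30) & 0x1 = 1
lvl [20+:10] = (word>>20) & 0x3ff = 457
flags [14+:6] = (word>>14) & 0x3f = 26
ver [3+:11] = (word>>3) & 0x7ff = 994  ←
type [0+:3] = (word>>0) & 0x7 = 5
ver signed 11b, MSB=0: value = 994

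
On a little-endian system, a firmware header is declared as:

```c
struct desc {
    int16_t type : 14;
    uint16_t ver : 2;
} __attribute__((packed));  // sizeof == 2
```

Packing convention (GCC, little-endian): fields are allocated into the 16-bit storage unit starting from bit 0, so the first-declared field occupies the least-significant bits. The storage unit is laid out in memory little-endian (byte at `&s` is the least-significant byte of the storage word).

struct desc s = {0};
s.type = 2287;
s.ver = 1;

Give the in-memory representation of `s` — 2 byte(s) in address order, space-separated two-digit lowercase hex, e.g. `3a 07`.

type:14 = 2287 → 0x8ef << 0 → word 0x08ef
ver:2 = 1 → 0x1 << 14 → word 0x48ef
word = 0x48ef → little-endian bytes:
  [0]=0xef  [1]=0x48

ef 48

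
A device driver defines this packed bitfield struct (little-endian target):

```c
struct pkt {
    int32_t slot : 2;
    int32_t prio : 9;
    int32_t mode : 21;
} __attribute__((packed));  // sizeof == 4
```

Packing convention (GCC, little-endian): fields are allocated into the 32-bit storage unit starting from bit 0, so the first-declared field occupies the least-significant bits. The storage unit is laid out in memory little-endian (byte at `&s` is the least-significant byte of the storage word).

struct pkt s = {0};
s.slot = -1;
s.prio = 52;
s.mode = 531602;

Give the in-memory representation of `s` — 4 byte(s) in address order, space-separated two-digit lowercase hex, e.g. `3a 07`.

[0+:2] slot=-1 & 0x3 = 0x3; word=0x00000003
[2+:9] prio=52 & 0x1ff = 0x34; word=0x000000d3
[11+:21] mode=531602 & 0x1fffff = 0x81c92; word=0x40e490d3
word = 0x40e490d3 → little-endian bytes:
  [0]=0xd3  [1]=0x90  [2]=0xe4  [3]=0x40

d3 90 e4 40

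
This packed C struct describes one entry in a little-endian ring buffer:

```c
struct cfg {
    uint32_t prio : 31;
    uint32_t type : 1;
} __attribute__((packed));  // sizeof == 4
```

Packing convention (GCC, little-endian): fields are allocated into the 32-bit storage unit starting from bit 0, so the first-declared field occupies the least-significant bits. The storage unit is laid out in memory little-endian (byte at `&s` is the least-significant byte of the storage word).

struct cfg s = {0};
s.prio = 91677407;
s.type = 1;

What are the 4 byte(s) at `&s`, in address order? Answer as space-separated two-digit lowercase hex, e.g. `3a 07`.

df e2 76 85

[0+:31] prio=91677407 & 0x7fffffff = 0x576e2df; word=0x0576e2df
[31+:1] type=1 & 0x1 = 0x1; word=0x8576e2df
word = 0x8576e2df → little-endian bytes:
  [0]=0xdf  [1]=0xe2  [2]=0x76  [3]=0x85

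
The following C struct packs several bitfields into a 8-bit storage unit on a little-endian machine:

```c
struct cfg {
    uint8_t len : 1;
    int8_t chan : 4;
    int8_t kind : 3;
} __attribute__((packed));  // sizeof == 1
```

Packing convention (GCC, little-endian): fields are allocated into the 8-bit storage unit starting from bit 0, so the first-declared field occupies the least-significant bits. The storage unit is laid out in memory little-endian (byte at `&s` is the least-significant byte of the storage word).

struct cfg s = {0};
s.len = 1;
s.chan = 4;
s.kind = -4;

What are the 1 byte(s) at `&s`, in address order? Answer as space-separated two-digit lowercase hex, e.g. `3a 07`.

len:1 = 1 → 0x1 << 0 → word 0x01
chan:4 = 4 → 0x4 << 1 → word 0x09
kind:3 = -4 → 0x4 << 5 → word 0x89
word = 0x89 → little-endian bytes:
  [0]=0x89

89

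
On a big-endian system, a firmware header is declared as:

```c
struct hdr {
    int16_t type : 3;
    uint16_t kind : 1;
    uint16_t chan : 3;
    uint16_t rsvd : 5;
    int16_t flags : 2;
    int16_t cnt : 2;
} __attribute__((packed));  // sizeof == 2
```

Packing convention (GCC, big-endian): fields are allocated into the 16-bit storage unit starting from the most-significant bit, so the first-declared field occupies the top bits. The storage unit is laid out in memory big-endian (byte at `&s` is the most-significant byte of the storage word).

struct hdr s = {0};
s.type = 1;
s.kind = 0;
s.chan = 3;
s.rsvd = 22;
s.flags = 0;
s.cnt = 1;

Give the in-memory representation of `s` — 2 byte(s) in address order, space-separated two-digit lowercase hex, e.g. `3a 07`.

27 61

type (3b) val=1 bits=0x1 at bit 13: 0x2000
kind (1b) val=0 bits=0x0 at bit 12: 0x2000
chan (3b) val=3 bits=0x3 at bit 9: 0x2600
rsvd (5b) val=22 bits=0x16 at bit 4: 0x2760
flags (2b) val=0 bits=0x0 at bit 2: 0x2760
cnt (2b) val=1 bits=0x1 at bit 0: 0x2761
word = 0x2761 → big-endian bytes:
  [0]=0x27  [1]=0x61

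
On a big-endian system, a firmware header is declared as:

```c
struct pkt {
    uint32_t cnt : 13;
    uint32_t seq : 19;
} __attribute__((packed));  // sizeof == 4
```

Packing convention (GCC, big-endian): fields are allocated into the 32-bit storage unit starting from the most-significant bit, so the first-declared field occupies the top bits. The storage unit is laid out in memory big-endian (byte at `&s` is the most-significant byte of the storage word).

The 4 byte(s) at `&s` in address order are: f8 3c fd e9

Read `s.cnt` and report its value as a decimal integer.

[0]=0xf8 [1]=0x3c [2]=0xfd [3]=0xe9 (big-endian) → word 0xf83cfde9
cnt:13 @ bit 19 → (0xf83cfde9>>19)&0x1fff = 0x1f07  ←
seq:19 @ bit 0 → (0xf83cfde9>>0)&0x7ffff = 0x4fde9

7943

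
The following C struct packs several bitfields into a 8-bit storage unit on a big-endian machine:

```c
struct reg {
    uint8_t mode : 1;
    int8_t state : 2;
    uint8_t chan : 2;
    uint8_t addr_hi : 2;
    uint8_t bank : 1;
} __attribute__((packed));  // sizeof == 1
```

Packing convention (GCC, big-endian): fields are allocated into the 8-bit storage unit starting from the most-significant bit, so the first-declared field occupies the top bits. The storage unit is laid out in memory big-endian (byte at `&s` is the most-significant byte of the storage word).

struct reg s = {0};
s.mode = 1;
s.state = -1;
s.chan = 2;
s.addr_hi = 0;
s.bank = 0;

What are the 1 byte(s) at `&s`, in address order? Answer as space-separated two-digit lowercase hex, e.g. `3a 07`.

f0

mode:1 = 1 → 0x1 << 7 → word 0x80
state:2 = -1 → 0x3 << 5 → word 0xe0
chan:2 = 2 → 0x2 << 3 → word 0xf0
addr_hi:2 = 0 → 0x0 << 1 → word 0xf0
bank:1 = 0 → 0x0 << 0 → word 0xf0
word = 0xf0 → big-endian bytes:
  [0]=0xf0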